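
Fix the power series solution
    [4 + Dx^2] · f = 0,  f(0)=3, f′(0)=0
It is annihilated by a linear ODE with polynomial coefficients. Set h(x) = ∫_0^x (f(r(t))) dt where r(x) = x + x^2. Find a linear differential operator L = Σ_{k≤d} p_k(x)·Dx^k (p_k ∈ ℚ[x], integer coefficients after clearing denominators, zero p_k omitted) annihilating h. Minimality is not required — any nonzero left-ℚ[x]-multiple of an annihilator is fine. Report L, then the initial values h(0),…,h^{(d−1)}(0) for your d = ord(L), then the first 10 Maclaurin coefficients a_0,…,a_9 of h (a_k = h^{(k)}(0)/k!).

L = (4 + 24·x + 48·x^2 + 32·x^3)·Dx - 2·Dx^2 + (1 + 2·x)·Dx^3  (order 3).
h: a_k = 0, 3, 0, -2, -3, -4/5, 4/3, 176/105, 4/5, -208/945, …
ICs: h(0) = 0, h′(0) = 3, h′′(0) = 0.

f: a_k = 3, 0, -6, 0, 2, 0, -4/15, 0, 2/105, 0, …
h₀=f(r): pull back L_f along r ⇒ L₀.
h=∫₀ˣh₀: take L = L₀·Dx.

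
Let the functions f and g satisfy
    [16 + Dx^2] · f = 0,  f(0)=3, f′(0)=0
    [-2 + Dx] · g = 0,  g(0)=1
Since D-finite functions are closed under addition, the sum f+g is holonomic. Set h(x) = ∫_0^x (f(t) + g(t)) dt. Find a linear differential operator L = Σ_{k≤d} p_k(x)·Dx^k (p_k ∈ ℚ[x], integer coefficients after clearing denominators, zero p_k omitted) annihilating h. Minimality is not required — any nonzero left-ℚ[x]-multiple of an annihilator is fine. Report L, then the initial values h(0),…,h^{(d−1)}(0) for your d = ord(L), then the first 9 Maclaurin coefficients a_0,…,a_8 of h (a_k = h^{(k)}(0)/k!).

f: a_k = 3, 0, -24, 0, 32, 0, -256/15, 0, 512/105, …
g: a_k = 1, 2, 2, 4/3, 2/3, 4/15, 4/45, 8/315, 2/315, …
f+g: L₀ = lclm(L_f,L_g), ord ≤ 2+1.
h=∫h₀ ⇒ L = L₀·Dx.
L = -32·Dx + 16·Dx^2 - 2·Dx^3 + Dx^4  (order 4).
h: a_k = 0, 4, 1, -22/3, 1/3, 98/15, 2/45, -764/315, 1/315, …
ICs: h(0) = 0, h′(0) = 4, h′′(0) = 2, h′′′(0) = -44.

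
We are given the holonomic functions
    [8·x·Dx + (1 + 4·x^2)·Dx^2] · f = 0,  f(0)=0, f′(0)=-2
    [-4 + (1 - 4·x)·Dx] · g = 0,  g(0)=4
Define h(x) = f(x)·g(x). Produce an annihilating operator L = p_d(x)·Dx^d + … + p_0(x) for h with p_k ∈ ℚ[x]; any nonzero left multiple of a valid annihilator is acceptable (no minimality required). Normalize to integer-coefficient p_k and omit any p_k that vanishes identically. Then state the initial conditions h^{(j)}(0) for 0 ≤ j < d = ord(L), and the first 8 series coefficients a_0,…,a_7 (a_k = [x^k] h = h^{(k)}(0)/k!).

f: a_k = 0, -2, 0, 8/3, 0, -32/5, 0, 128/7, …
g: a_k = 4, 16, 64, 256, 1024, 4096, 16384, 65536, …
L₀ := L_f ⊗_s L_g (sym. prod.), ord ≤ 2.
L = 32·x + (8 - 8·x + 64·x^2)·Dx + (-1 + 4·x - 4·x^2 + 16·x^3)·Dx^2  (order 2).
h: a_k = 0, -8, -32, -352/3, -1408/3, -28544/15, -114176/15, -3189248/105, …
ICs: h(0) = 0, h′(0) = -8.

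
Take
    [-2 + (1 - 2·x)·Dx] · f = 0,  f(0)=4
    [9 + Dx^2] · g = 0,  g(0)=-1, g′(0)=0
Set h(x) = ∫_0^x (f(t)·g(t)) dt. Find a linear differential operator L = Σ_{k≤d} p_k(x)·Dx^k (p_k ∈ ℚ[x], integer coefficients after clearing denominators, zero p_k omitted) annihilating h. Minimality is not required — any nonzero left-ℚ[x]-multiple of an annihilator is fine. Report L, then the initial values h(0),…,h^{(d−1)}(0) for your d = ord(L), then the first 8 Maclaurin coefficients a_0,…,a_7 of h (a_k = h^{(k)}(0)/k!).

L = (-9 + 18·x)·Dx + 4·Dx^2 + (-1 + 2·x)·Dx^3  (order 3).
h: a_k = 0, -4, -4, 2/3, 1, -11/10, -11/6, -359/140, …
ICs: h(0) = 0, h′(0) = -4, h′′(0) = -8.

f: a_k = 4, 8, 16, 32, 64, 128, 256, 512, …
g: a_k = -1, 0, 9/2, 0, -27/8, 0, 81/80, 0, …
f·g: L₀ = L_f ⊗_s L_g, ord ≤ 1·2.
∫: right-multiply L₀ by Dx.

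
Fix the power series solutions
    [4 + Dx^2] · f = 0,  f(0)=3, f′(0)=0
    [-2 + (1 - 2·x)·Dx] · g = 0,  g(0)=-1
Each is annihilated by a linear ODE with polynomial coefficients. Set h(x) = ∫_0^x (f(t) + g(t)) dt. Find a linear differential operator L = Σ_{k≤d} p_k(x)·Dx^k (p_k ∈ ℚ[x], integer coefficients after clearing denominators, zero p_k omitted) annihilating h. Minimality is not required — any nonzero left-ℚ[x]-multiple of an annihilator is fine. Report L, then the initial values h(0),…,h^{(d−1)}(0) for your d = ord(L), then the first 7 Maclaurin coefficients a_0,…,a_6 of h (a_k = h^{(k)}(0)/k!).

L = (-56 + 32·x - 32·x^2)·Dx + (12 - 40·x + 48·x^2 - 32·x^3)·Dx^2 + (-14 + 8·x - 8·x^2)·Dx^3 + (3 - 10·x + 12·x^2 - 8·x^3)·Dx^4  (order 4).
h: a_k = 0, 2, -1, -10/3, -2, -14/5, -16/3, …
ICs: h(0) = 0, h′(0) = 2, h′′(0) = -2, h′′′(0) = -20.

f: a_k = 3, 0, -6, 0, 2, 0, -4/15, …
g: a_k = -1, -2, -4, -8, -16, -32, -64, …
L₀ := lclm(L_f,L_g); ord L₀ ≤ 2+1.
∫: right-multiply L₀ by Dx.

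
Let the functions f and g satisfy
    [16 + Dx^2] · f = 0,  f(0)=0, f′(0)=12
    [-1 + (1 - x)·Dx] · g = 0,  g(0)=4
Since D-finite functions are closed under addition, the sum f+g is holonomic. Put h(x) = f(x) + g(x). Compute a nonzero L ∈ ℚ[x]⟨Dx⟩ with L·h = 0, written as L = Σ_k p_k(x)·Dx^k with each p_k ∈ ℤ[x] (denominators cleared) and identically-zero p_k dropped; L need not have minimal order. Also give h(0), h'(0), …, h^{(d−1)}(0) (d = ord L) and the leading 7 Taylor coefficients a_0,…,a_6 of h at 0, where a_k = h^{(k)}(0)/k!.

f: a_k = 0, 12, 0, -32, 0, 128/5, 0, …
g: a_k = 4, 4, 4, 4, 4, 4, 4, …
L₀ := lclm(L_f,L_g); ord L₀ ≤ 2+1.
L = (-176 + 256·x - 128·x^2) + (144 - 400·x + 384·x^2 - 128·x^3)·Dx + (-11 + 16·x - 8·x^2)·Dx^2 + (9 - 25·x + 24·x^2 - 8·x^3)·Dx^3  (order 3).
h: a_k = 4, 16, 4, -28, 4, 148/5, 4, …
ICs: h(0) = 4, h′(0) = 16, h′′(0) = 8.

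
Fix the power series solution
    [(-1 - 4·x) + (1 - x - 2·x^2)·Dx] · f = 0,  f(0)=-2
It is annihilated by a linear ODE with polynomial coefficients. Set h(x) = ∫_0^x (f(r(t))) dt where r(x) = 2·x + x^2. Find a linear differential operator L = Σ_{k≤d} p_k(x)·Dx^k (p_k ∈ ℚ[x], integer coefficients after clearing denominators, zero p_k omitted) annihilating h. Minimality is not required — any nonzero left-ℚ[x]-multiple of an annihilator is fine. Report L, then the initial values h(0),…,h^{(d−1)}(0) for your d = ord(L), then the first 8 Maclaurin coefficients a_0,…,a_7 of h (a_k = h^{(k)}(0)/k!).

L = (2 + 16·x + 8·x^2)·Dx + (-1 + 3·x + 6·x^2 + 2·x^3)·Dx^2  (order 2).
h: a_k = 0, -2, -2, -26/3, -26, -478/5, -1054/3, -9402/7, …
ICs: h(0) = 0, h′(0) = -2.

f: a_k = -2, -2, -6, -10, -22, -42, -86, -170, …
h₀=f(r): pull back L_f along r ⇒ L₀.
h=∫h₀ ⇒ L = L₀·Dx.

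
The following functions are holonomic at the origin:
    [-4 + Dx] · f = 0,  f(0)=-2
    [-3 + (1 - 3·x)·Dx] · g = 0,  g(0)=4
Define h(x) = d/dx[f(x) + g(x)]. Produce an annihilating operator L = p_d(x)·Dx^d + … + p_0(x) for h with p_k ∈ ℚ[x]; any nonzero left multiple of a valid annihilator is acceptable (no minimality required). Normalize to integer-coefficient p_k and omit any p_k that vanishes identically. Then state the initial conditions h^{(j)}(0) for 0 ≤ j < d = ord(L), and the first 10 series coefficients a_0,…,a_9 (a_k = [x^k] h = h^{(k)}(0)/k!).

L = (60 + 144·x) + (-19 - 48·x + 72·x^2)·Dx + (1 + 3·x - 18·x^2)·Dx^2  (order 2).
h: a_k = 4, 40, 260, 3632/3, 14324/3, 261416/15, 2753572/45, 66126688/315, 223201124/315, 6696140216/2835, …
ICs: h(0) = 4, h′(0) = 40.

f: a_k = -2, -8, -16, -64/3, -64/3, -256/15, -512/45, -2048/315, -1024/315, -4096/2835, …
g: a_k = 4, 12, 36, 108, 324, 972, 2916, 8748, 26244, 78732, …
h₀=f+g: left-lcm gives L₀, ord ≤ 2.
h₀' ⇒ L via d/dx closure of L₀.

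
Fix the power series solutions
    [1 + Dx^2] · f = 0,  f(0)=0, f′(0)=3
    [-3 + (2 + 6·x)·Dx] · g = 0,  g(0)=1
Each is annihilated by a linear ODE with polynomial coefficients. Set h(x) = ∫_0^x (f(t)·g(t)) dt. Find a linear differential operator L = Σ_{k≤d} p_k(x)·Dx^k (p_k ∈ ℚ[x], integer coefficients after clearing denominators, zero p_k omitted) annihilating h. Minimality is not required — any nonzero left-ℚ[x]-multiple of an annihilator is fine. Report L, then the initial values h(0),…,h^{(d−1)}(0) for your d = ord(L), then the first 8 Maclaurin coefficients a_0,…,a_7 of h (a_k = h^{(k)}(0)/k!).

L = (31 + 24·x + 36·x^2)·Dx + (-12 - 36·x)·Dx^2 + (4 + 24·x + 36·x^2)·Dx^3  (order 3).
h: a_k = 0, 0, 3/2, 3/2, -31/32, 69/80, -5699/3840, 24483/8960, …
ICs: h(0) = 0, h′(0) = 0, h′′(0) = 3.

f: a_k = 0, 3, 0, -1/2, 0, 1/40, 0, -1/1680, …
g: a_k = 1, 3/2, -9/8, 27/16, -405/128, 1701/256, -15309/1024, 72171/2048, …
Product ⇒ symmetric product L₀, ord ≤ 2.
Integrate: L := L₀·Dx.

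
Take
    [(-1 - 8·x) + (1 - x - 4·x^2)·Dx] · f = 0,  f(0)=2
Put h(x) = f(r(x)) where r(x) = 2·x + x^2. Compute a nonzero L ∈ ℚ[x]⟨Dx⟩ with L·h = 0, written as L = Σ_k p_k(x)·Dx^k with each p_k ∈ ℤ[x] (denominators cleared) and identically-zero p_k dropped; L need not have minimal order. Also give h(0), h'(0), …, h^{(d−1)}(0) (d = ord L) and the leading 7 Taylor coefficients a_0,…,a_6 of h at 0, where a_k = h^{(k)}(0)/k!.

L = (2 + 34·x + 48·x^2 + 16·x^3) + (-1 + 2·x + 17·x^2 + 16·x^3 + 4·x^4)·Dx  (order 1).
h: a_k = 2, 4, 42, 184, 1154, 6124, 34978, …
ICs: h(0) = 2.

f: a_k = 2, 2, 10, 18, 58, 130, 362, …
L₀ from L_f via x↦r, Dx↦r'^{-1}Dx.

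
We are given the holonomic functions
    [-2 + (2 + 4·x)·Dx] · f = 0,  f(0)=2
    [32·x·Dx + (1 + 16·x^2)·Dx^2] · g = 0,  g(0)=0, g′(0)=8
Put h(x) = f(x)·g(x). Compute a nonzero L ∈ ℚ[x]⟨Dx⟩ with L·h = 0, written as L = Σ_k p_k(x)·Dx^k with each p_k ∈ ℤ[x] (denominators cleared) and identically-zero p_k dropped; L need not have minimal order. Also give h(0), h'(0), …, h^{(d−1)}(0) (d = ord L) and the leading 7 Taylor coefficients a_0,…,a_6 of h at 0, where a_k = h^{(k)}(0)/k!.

L = (3 - 32·x - 16·x^2) + (-2 + 28·x + 96·x^2 + 64·x^3)·Dx + (1 + 4·x + 20·x^2 + 64·x^3 + 64·x^4)·Dx^2  (order 2).
h: a_k = 0, 16, 16, -280/3, -232/3, 12778/15, 11858/15, …
ICs: h(0) = 0, h′(0) = 16.

f: a_k = 2, 2, -1, 1, -5/4, 7/4, -21/8, …
g: a_k = 0, 8, 0, -128/3, 0, 2048/5, 0, …
Sym-product of L_f,L_g gives L₀ (≤ ord 2).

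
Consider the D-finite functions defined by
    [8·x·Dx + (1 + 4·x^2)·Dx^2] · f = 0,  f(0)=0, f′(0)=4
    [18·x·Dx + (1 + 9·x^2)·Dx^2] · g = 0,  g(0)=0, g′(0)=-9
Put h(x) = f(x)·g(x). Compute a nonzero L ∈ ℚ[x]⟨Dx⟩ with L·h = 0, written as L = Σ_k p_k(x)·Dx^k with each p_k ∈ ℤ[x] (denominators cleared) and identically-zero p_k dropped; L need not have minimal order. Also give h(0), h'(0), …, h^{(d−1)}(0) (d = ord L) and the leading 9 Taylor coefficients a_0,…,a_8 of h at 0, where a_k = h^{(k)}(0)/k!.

f: a_k = 0, 4, 0, -16/3, 0, 64/5, 0, -256/7, 0, …
g: a_k = 0, -9, 0, 27, 0, -729/5, 0, 6561/7, 0, …
L₀ := L_f ⊗_s L_g (sym. prod.), ord ≤ 4.
L = (-864·x - 18720·x^3 - 82944·x^5 + 134784·x^7 + 1119744·x^9)·Dx + (-52 - 3036·x^2 - 33696·x^4 - 72576·x^6 + 471744·x^8 + 1679616·x^10)·Dx^2 + (-104·x - 2072·x^3 - 11232·x^5 + 13968·x^7 + 269568·x^9 + 559872·x^11)·Dx^3 + (-1 - 26·x^2 - 205·x^4 + 7380·x^8 + 33696·x^10 + 46656·x^12)·Dx^4  (order 4).
h: a_k = 0, 0, -36, 0, 156, 0, -4212/5, 0, 182052/35, …
ICs: h(0) = 0, h′(0) = 0, h′′(0) = -72, h′′′(0) = 0.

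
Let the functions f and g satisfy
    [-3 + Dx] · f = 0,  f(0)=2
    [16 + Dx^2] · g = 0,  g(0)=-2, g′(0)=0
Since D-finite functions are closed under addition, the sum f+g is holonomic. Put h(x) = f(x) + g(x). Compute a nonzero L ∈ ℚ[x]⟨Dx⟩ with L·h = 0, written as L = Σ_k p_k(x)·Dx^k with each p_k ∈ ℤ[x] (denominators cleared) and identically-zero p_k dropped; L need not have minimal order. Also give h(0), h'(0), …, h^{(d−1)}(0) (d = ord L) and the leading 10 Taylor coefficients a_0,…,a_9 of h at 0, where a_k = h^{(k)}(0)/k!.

f: a_k = 2, 6, 9, 9, 27/4, 81/20, 81/40, 243/280, 729/2240, 243/2240, …
g: a_k = -2, 0, 16, 0, -64/3, 0, 512/45, 0, -1024/315, 0, …
L₀ := lclm(L_f,L_g); ord L₀ ≤ 1+2.
L = -48 + 16·Dx - 3·Dx^2 + Dx^3  (order 3).
h: a_k = 0, 6, 25, 9, -175/12, 81/20, 965/72, 243/280, -1685/576, 243/2240, …
ICs: h(0) = 0, h′(0) = 6, h′′(0) = 50.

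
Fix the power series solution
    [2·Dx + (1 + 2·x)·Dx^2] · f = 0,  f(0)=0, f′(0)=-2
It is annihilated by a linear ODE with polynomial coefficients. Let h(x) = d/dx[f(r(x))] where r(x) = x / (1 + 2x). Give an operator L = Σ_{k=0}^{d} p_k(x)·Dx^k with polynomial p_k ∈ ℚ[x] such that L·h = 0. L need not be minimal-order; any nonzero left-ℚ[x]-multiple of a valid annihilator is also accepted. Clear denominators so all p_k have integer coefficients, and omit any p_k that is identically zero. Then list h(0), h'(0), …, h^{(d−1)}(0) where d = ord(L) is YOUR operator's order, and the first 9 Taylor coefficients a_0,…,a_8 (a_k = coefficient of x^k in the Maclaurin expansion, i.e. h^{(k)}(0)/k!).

L = (6 + 16·x) + (1 + 6·x + 8·x^2)·Dx  (order 1).
h: a_k = -2, 12, -56, 240, -992, 4032, -16256, 65280, -261632, …
ICs: h(0) = -2.

f: a_k = 0, -2, 2, -8/3, 4, -32/5, 32/3, -128/7, 32, …
Substitute x→r, Dx→(1/r')Dx; clear ⇒ L₀.
Differentiate: ansatz ord ≤ ord L₀ ⇒ L.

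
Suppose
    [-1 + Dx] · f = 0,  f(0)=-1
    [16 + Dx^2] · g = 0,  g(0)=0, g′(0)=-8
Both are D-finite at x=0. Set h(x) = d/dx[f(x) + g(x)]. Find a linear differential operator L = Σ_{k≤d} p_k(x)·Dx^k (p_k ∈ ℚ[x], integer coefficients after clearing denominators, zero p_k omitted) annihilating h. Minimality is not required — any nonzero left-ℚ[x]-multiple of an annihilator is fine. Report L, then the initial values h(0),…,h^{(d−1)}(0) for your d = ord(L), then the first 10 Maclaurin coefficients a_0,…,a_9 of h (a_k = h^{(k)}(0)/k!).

f: a_k = -1, -1, -1/2, -1/6, -1/24, -1/120, -1/720, -1/5040, -1/40320, -1/362880, …
g: a_k = 0, -8, 0, 64/3, 0, -256/15, 0, 2048/315, 0, -4096/2835, …
L₀ := lclm(L_f,L_g); ord L₀ ≤ 1+2.
Derive L from L₀ (diff closure).
L = 16 - 16·Dx + Dx^2 - Dx^3  (order 3).
h: a_k = -9, -1, 127/2, -1/6, -683/8, -1/120, 32767/720, -1/5040, -174763/13440, -1/362880, …
ICs: h(0) = -9, h′(0) = -1, h′′(0) = 127.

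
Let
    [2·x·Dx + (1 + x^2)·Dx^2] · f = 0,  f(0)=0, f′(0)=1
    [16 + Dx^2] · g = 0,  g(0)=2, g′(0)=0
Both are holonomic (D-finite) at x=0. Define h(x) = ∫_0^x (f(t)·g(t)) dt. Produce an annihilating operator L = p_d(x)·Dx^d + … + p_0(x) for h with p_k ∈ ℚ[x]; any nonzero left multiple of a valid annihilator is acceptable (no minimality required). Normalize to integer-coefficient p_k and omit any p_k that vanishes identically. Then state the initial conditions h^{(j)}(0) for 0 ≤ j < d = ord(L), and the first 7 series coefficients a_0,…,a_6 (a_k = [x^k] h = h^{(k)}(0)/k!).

L = (5440 + 19136·x^2 + 25856·x^4 + 16384·x^6 + 4096·x^8)·Dx + (1152·x + 3200·x^3 + 3072·x^5 + 1024·x^7)·Dx^2 + (612 + 2252·x^2 + 3168·x^4 + 2048·x^6 + 512·x^8)·Dx^3 + (72·x + 200·x^3 + 192·x^5 + 64·x^7)·Dx^4 + (17 + 66·x^2 + 97·x^4 + 64·x^6 + 16·x^8)·Dx^5  (order 5).
h: a_k = 0, 0, 1, 0, -25/6, 0, 203/45, …
ICs: h(0) = 0, h′(0) = 0, h′′(0) = 2, h′′′(0) = 0, h′′′′(0) = -100.

f: a_k = 0, 1, 0, -1/3, 0, 1/5, 0, …
g: a_k = 2, 0, -16, 0, 64/3, 0, -512/45, …
L₀ := L_f ⊗_s L_g (sym. prod.), ord ≤ 4.
h=∫₀ˣh₀: take L = L₀·Dx.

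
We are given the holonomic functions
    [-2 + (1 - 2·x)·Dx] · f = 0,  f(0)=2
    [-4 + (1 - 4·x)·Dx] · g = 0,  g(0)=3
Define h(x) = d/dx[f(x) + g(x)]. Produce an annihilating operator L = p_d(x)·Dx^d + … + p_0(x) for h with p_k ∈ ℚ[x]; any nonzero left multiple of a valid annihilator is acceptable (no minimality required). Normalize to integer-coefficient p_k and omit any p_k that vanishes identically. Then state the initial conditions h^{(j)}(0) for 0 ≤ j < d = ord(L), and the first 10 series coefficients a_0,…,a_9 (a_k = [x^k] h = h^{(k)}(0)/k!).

L = 48 + (-18 + 48·x)·Dx + (1 - 6·x + 8·x^2)·Dx^2  (order 2).
h: a_k = 16, 112, 624, 3200, 15680, 74496, 345856, 1576960, 7087104, 31477760, …
ICs: h(0) = 16, h′(0) = 112.

f: a_k = 2, 4, 8, 16, 32, 64, 128, 256, 512, 1024, …
g: a_k = 3, 12, 48, 192, 768, 3072, 12288, 49152, 196608, 786432, …
L₀ := lclm(L_f,L_g); ord L₀ ≤ 1+1.
Differentiate: ansatz ord ≤ ord L₀ ⇒ L.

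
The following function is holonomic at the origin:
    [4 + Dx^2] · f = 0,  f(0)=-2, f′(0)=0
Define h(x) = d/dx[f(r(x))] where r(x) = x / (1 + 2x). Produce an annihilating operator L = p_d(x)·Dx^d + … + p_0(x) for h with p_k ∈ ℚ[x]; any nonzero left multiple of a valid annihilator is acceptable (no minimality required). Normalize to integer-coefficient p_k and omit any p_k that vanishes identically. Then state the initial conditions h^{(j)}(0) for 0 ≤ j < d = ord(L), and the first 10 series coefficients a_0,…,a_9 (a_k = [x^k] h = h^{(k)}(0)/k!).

L = (28 + 96·x + 96·x^2) + (12 + 72·x + 144·x^2 + 96·x^3)·Dx + (1 + 8·x + 24·x^2 + 32·x^3 + 16·x^4)·Dx^2  (order 2).
h: a_k = 0, 8, -48, 560/3, -1760/3, 24016/15, -19488/5, 534368/63, -562624/35, 68169616/2835, …
ICs: h(0) = 0, h′(0) = 8.

f: a_k = -2, 0, 4, 0, -4/3, 0, 8/45, 0, -4/315, 0, …
L₀ from L_f via x↦r, Dx↦r'^{-1}Dx.
Differentiate: ansatz ord ≤ ord L₀ ⇒ L.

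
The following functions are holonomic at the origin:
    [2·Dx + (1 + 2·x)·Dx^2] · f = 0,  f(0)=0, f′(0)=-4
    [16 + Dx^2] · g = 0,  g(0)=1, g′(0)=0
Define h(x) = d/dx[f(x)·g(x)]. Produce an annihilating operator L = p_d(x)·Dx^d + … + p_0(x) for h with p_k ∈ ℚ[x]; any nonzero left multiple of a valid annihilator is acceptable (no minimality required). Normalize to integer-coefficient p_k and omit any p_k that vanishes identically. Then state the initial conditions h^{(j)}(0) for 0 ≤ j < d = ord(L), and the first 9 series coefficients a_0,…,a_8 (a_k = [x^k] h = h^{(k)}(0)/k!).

L = (-896 + 28672·x + 282624·x^2 + 1032192·x^3 + 1826816·x^4 + 1572864·x^5 + 524288·x^6) + (576 + 12416·x + 66560·x^2 + 153600·x^3 + 163840·x^4 + 65536·x^5)·Dx + (280 + 6592·x + 44480·x^2 + 141312·x^3 + 234496·x^4 + 196608·x^5 + 65536·x^6)·Dx^2 + (36 + 776·x + 4160·x^2 + 9600·x^3 + 10240·x^4 + 4096·x^5)·Dx^3 + (21 + 300·x + 1676·x^2 + 4800·x^3 + 7520·x^4 + 6144·x^5 + 2048·x^6)·Dx^4  (order 4).
h: a_k = -4, 8, 80, -96, -64, 0, 3328/15, -15872/45, 62464/105, …
ICs: h(0) = -4, h′(0) = 8, h′′(0) = 160, h′′′(0) = -576.

f: a_k = 0, -4, 4, -16/3, 8, -64/5, 64/3, -256/7, 64, …
g: a_k = 1, 0, -8, 0, 32/3, 0, -256/45, 0, 512/315, …
Product ⇒ symmetric product L₀, ord ≤ 4.
h₀' ⇒ L via d/dx closure of L₀.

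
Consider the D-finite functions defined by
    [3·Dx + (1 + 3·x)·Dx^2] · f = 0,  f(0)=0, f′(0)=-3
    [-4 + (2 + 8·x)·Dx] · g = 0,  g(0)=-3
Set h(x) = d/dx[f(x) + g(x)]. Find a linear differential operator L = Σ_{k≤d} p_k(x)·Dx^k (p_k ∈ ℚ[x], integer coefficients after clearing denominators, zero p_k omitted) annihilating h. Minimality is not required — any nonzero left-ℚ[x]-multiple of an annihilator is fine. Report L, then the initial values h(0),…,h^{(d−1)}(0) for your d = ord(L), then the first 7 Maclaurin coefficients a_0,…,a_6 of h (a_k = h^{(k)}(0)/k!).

L = 36·x + (6 + 72·x + 180·x^2)·Dx + (1 + 13·x + 54·x^2 + 72·x^3)·Dx^2  (order 2).
h: a_k = -9, 21, -63, 201, -663, 2241, -7731, …
ICs: h(0) = -9, h′(0) = 21.

f: a_k = 0, -3, 9/2, -9, 81/4, -243/5, 243/2, …
g: a_k = -3, -6, 6, -12, 30, -84, 252, …
f+g: L₀ = lclm(L_f,L_g), ord ≤ 2+1.
Differentiate: ansatz ord ≤ ord L₀ ⇒ L.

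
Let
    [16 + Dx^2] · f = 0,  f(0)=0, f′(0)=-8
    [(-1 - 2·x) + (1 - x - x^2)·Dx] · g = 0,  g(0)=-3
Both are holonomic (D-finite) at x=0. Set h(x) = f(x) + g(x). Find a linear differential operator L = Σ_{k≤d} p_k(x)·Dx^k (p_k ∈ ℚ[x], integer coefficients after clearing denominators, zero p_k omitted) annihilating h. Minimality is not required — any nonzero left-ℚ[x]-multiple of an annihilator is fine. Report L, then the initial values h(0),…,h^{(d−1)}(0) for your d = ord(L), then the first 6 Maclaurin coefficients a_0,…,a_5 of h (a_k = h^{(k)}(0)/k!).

L = (-272 - 384·x + 352·x^2 - 192·x^3 - 640·x^4 - 256·x^5) + (160 - 368·x - 32·x^2 + 544·x^3 - 48·x^4 - 384·x^5 - 128·x^6)·Dx + (-17 - 24·x + 22·x^2 - 12·x^3 - 40·x^4 - 16·x^5)·Dx^2 + (10 - 23·x - 2·x^2 + 34·x^3 - 3·x^4 - 24·x^5 - 8·x^6)·Dx^3  (order 3).
h: a_k = -3, -11, -6, 37/3, -15, -616/15, …
ICs: h(0) = -3, h′(0) = -11, h′′(0) = -12.

f: a_k = 0, -8, 0, 64/3, 0, -256/15, …
g: a_k = -3, -3, -6, -9, -15, -24, …
Sum ⇒ L₀ = lclm(L_f,L_g) in ℚ(x)⟨Dx⟩.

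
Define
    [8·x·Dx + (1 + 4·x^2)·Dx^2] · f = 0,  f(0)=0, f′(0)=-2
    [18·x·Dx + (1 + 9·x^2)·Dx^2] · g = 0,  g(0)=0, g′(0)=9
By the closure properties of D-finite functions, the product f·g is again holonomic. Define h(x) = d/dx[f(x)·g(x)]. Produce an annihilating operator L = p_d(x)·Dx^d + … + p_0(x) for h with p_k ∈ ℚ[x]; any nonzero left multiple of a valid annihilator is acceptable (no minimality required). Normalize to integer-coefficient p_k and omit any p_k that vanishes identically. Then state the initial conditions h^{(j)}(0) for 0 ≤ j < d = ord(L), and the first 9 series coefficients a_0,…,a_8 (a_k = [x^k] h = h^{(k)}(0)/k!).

L = (-864·x - 18720·x^3 - 82944·x^5 + 134784·x^7 + 1119744·x^9) + (-52 - 3036·x^2 - 33696·x^4 - 72576·x^6 + 471744·x^8 + 1679616·x^10)·Dx + (-104·x - 2072·x^3 - 11232·x^5 + 13968·x^7 + 269568·x^9 + 559872·x^11)·Dx^2 + (-1 - 26·x^2 - 205·x^4 + 7380·x^8 + 33696·x^10 + 46656·x^12)·Dx^3  (order 3).
h: a_k = 0, -36, 0, 312, 0, -12636/5, 0, 728208/35, 0, …
ICs: h(0) = 0, h′(0) = -36, h′′(0) = 0.

f: a_k = 0, -2, 0, 8/3, 0, -32/5, 0, 128/7, 0, …
g: a_k = 0, 9, 0, -27, 0, 729/5, 0, -6561/7, 0, …
Sym-product of L_f,L_g gives L₀ (≤ ord 4).
h₀' ⇒ L via d/dx closure of L₀.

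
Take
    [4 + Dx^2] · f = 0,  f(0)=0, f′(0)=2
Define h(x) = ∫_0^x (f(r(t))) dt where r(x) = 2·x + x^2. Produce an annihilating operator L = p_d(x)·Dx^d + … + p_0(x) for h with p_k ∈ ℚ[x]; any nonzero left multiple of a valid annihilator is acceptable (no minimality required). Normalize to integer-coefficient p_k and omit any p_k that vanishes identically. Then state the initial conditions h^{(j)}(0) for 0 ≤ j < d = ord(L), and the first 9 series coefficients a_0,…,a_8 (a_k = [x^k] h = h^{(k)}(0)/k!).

f: a_k = 0, 2, 0, -4/3, 0, 4/15, 0, -8/315, 0, …
h₀=f(r): pull back L_f along r ⇒ L₀.
∫: right-multiply L₀ by Dx.
L = (16 + 48·x + 48·x^2 + 16·x^3)·Dx - Dx^2 + (1 + x)·Dx^3  (order 3).
h: a_k = 0, 0, 2, 2/3, -8/3, -16/5, 4/45, 20/7, 712/315, …
ICs: h(0) = 0, h′(0) = 0, h′′(0) = 4.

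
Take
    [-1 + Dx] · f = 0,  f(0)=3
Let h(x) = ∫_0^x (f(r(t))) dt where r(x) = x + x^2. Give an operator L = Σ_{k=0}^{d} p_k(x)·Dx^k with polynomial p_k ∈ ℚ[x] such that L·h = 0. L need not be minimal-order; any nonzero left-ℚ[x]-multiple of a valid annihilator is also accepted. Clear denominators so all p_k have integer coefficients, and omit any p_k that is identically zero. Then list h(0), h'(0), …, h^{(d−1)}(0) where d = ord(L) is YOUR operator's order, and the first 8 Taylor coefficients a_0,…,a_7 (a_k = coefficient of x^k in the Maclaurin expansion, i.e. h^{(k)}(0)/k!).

L = (-1 - 2·x)·Dx + Dx^2  (order 2).
h: a_k = 0, 3, 3/2, 3/2, 7/8, 5/8, 27/80, 331/1680, …
ICs: h(0) = 0, h′(0) = 3.

f: a_k = 3, 3, 3/2, 1/2, 1/8, 1/40, 1/240, 1/1680, …
Change of var in L_f (x↦r) gives L₀.
Integrate: L := L₀·Dx.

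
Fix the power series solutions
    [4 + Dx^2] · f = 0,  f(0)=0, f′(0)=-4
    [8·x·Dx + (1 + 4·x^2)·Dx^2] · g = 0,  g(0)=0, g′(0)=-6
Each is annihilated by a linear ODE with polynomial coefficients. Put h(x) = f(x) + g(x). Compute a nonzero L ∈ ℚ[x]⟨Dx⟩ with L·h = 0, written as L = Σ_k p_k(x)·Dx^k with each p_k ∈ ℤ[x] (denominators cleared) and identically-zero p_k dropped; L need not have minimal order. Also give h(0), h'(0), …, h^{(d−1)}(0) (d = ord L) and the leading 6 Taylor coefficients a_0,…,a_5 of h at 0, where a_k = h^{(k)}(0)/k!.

L = (-352·x + 1792·x^3 + 512·x^5)·Dx + (-4 + 112·x^2 + 576·x^4 + 256·x^6)·Dx^2 + (-88·x + 448·x^3 + 128·x^5)·Dx^3 + (-1 + 28·x^2 + 144·x^4 + 64·x^6)·Dx^4  (order 4).
h: a_k = 0, -10, 0, 32/3, 0, -296/15, …
ICs: h(0) = 0, h′(0) = -10, h′′(0) = 0, h′′′(0) = 64.

f: a_k = 0, -4, 0, 8/3, 0, -8/15, …
g: a_k = 0, -6, 0, 8, 0, -96/5, …
L₀ := lclm(L_f,L_g); ord L₀ ≤ 2+2.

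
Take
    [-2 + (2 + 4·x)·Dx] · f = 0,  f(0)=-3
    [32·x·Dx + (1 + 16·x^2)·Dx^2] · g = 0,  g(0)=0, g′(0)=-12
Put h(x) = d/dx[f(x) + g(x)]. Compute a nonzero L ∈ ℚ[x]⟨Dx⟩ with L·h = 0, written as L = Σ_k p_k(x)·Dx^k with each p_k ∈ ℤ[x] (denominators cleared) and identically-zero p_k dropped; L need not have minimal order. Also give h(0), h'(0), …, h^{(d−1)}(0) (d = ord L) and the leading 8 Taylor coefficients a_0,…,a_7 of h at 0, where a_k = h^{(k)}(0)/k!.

L = (-32 - 160·x + 1536·x^2 + 1536·x^3) + (-35 - 128·x + 1312·x^2 + 6144·x^3 + 5376·x^4)·Dx + (-1 + 30·x + 96·x^2 + 576·x^3 + 1792·x^4 + 1536·x^5)·Dx^2  (order 2).
h: a_k = -15, 3, 375/2, 15/2, -24681/8, 189/8, 785739/16, 1287/16, …
ICs: h(0) = -15, h′(0) = 3.

f: a_k = -3, -3, 3/2, -3/2, 15/8, -21/8, 63/16, -99/16, …
g: a_k = 0, -12, 0, 64, 0, -3072/5, 0, 49152/7, …
Weyl lclm of L_f,L_g ⇒ L₀ (ord ≤ 3).
Derive L from L₀ (diff closure).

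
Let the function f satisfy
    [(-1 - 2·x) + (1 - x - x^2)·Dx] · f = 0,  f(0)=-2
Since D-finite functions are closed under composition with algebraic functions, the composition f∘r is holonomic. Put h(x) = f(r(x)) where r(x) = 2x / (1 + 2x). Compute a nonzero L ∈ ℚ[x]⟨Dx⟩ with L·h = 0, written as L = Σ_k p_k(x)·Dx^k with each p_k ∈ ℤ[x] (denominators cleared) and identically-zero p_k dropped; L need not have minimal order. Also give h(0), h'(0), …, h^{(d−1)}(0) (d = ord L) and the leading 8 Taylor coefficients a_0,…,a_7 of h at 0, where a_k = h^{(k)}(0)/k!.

L = (2 + 12·x) + (-1 - 4·x + 8·x^3)·Dx  (order 1).
h: a_k = -2, -4, -8, 0, -32, 64, -256, 768, …
ICs: h(0) = -2.

f: a_k = -2, -2, -4, -6, -10, -16, -26, -42, …
Change of var in L_f (x↦r) gives L₀.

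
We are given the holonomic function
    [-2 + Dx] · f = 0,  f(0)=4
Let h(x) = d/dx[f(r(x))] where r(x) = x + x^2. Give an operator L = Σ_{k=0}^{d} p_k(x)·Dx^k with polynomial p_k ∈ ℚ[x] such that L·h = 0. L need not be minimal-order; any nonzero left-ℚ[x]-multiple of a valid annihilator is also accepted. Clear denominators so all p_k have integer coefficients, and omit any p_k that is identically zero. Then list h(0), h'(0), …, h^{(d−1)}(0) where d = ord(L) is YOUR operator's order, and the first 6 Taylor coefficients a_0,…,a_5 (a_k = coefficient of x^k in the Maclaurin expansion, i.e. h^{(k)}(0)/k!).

L = (4 + 8·x + 8·x^2) + (-1 - 2·x)·Dx  (order 1).
h: a_k = 8, 32, 64, 320/3, 416/3, 2432/15, …
ICs: h(0) = 8.

f: a_k = 4, 8, 8, 16/3, 8/3, 16/15, …
f∘r: x↦r, Dx↦Dx/r' in L_f ⇒ L₀.
h=h₀': d/dx-closure on L₀ ⇒ L.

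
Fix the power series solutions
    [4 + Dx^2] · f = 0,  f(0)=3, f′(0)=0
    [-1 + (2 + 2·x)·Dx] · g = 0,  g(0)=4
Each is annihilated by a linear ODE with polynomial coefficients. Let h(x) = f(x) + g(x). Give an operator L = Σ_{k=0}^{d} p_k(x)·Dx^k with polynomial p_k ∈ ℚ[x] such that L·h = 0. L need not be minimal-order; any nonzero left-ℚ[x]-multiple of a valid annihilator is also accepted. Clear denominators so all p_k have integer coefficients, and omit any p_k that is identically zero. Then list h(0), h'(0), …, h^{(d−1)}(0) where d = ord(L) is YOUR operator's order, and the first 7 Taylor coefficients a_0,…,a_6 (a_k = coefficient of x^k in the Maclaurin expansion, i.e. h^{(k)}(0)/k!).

f: a_k = 3, 0, -6, 0, 2, 0, -4/15, …
g: a_k = 4, 2, -1/2, 1/4, -5/32, 7/64, -21/256, …
Weyl lclm of L_f,L_g ⇒ L₀ (ord ≤ 3).
L = (-76 - 128·x - 64·x^2) + (120 + 376·x + 384·x^2 + 128·x^3)·Dx + (-19 - 32·x - 16·x^2)·Dx^2 + (30 + 94·x + 96·x^2 + 32·x^3)·Dx^3  (order 3).
h: a_k = 7, 2, -13/2, 1/4, 59/32, 7/64, -1339/3840, …
ICs: h(0) = 7, h′(0) = 2, h′′(0) = -13.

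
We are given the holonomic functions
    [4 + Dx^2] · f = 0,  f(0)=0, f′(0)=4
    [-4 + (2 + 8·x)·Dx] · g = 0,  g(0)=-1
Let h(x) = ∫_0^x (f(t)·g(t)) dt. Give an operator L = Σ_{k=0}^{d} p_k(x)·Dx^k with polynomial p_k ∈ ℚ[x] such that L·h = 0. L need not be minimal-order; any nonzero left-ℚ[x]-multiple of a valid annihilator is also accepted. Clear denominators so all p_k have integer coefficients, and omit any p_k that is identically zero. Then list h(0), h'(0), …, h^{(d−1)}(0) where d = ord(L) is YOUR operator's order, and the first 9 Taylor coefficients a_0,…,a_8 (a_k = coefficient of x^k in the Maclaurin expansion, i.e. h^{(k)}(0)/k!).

L = (16 + 32·x + 64·x^2)·Dx + (-4 - 16·x)·Dx^2 + (1 + 8·x + 16·x^2)·Dx^3  (order 3).
h: a_k = 0, 0, -2, -8/3, 8/3, -32/15, 256/45, -512/35, 12224/315, …
ICs: h(0) = 0, h′(0) = 0, h′′(0) = -4.

f: a_k = 0, 4, 0, -8/3, 0, 8/15, 0, -16/315, 0, …
g: a_k = -1, -2, 2, -4, 10, -28, 84, -264, 858, …
Sym-product of L_f,L_g gives L₀ (≤ ord 2).
h=∫₀ˣh₀: take L = L₀·Dx.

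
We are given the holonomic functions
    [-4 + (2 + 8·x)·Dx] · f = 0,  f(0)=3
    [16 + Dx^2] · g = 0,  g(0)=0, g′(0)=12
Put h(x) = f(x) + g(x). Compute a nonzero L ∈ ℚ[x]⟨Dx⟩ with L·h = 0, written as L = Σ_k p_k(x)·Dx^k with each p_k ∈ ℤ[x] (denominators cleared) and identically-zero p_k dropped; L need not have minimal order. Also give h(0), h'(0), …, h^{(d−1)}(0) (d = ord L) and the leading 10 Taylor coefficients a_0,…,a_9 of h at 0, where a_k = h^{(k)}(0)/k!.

f: a_k = 3, 6, -6, 12, -30, 84, -252, 792, -2574, 8580, …
g: a_k = 0, 12, 0, -32, 0, 128/5, 0, -1024/105, 0, 2048/945, …
Sum ⇒ L₀ = lclm(L_f,L_g) in ℚ(x)⟨Dx⟩.
L = (-224 - 1024·x - 2048·x^2) + (48 + 704·x + 3072·x^2 + 4096·x^3)·Dx + (-14 - 64·x - 128·x^2)·Dx^2 + (3 + 44·x + 192·x^2 + 256·x^3)·Dx^3  (order 3).
h: a_k = 3, 18, -6, -20, -30, 548/5, -252, 82136/105, -2574, 8110148/945, …
ICs: h(0) = 3, h′(0) = 18, h′′(0) = -12.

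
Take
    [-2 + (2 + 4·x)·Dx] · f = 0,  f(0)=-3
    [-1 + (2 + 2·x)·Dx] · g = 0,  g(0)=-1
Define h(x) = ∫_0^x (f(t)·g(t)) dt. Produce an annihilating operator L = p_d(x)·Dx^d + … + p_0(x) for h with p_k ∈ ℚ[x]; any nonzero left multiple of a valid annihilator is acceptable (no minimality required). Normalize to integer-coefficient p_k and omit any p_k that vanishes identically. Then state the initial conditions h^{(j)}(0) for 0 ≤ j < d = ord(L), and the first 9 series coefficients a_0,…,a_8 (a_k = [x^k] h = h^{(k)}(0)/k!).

f: a_k = -3, -3, 3/2, -3/2, 15/8, -21/8, 63/16, -99/16, 1287/128, …
g: a_k = -1, -1/2, 1/8, -1/16, 5/128, -7/256, 21/1024, -33/2048, 429/32768, …
Product ⇒ symmetric product L₀, ord ≤ 1.
Integrate: L := L₀·Dx.
L = (-3 - 4·x)·Dx + (2 + 6·x + 4·x^2)·Dx^2  (order 2).
h: a_k = 0, 3, 9/4, -1/8, 9/64, -111/640, 117/512, -2271/7168, 7497/16384, …
ICs: h(0) = 0, h′(0) = 3.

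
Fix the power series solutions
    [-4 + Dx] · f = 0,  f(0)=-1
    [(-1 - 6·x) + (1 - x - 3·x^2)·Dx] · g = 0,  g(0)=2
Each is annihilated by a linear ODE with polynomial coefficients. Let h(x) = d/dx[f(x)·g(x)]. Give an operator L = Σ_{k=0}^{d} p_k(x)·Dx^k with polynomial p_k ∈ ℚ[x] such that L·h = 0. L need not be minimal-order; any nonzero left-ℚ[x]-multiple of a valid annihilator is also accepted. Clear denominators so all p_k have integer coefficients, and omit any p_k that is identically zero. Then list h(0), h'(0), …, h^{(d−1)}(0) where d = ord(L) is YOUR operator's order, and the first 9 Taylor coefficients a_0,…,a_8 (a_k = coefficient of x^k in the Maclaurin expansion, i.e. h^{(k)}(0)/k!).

f: a_k = -1, -4, -8, -32/3, -32/3, -128/15, -256/45, -1024/315, -512/315, …
g: a_k = 2, 2, 8, 14, 38, 80, 194, 434, 1016, …
L₀ := L_f ⊗_s L_g (sym. prod.), ord ≤ 1.
h=h₀': d/dx-closure on L₀ ⇒ L.
L = (32 + 26·x - 98·x^2 - 48·x^3 + 144·x^4) + (-5 + 3·x + 29·x^2 - 6·x^3 - 36·x^4)·Dx  (order 1).
h: a_k = -10, -64, -250, -2408/3, -7016/3, -19460/3, -784606/45, -2891648/63, -37453978/315, …
ICs: h(0) = -10.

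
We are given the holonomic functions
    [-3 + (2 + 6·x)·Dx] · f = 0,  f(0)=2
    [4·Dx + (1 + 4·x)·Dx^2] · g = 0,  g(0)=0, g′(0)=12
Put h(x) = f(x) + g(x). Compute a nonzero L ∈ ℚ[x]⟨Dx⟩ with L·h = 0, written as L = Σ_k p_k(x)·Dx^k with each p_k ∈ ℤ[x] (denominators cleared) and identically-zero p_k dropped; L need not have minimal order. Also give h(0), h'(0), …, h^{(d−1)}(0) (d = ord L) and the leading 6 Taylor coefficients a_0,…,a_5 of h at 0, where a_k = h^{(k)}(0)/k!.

f: a_k = 2, 3, -9/4, 27/8, -405/64, 1701/128, …
g: a_k = 0, 12, -24, 64, -192, 3072/5, …
Weyl lclm of L_f,L_g ⇒ L₀ (ord ≤ 3).
L = (84 + 144·x)·Dx + (101 + 552·x + 720·x^2)·Dx^2 + (10 + 94·x + 288·x^2 + 288·x^3)·Dx^3  (order 3).
h: a_k = 2, 15, -105/4, 539/8, -12693/64, 401721/640, …
ICs: h(0) = 2, h′(0) = 15, h′′(0) = -105/2.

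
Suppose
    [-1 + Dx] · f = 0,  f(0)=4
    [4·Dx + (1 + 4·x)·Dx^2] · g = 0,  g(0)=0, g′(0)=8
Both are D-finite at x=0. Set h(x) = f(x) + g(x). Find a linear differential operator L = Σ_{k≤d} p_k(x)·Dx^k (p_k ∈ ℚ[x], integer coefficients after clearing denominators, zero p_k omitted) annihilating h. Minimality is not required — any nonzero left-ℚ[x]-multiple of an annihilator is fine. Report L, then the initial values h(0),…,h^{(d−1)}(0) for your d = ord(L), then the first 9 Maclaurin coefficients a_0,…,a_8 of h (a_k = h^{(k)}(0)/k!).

f: a_k = 4, 4, 2, 2/3, 1/6, 1/30, 1/180, 1/1260, 1/10080, …
g: a_k = 0, 8, -16, 128/3, -128, 2048/5, -4096/3, 32768/7, -16384, …
L₀ := lclm(L_f,L_g); ord L₀ ≤ 1+2.
L = (-36 - 16·x)·Dx + (31 - 8·x - 16·x^2)·Dx^2 + (5 + 24·x + 16·x^2)·Dx^3  (order 3).
h: a_k = 4, 12, -14, 130/3, -767/6, 12289/30, -245759/180, 5898241/1260, -165150719/10080, …
ICs: h(0) = 4, h′(0) = 12, h′′(0) = -28.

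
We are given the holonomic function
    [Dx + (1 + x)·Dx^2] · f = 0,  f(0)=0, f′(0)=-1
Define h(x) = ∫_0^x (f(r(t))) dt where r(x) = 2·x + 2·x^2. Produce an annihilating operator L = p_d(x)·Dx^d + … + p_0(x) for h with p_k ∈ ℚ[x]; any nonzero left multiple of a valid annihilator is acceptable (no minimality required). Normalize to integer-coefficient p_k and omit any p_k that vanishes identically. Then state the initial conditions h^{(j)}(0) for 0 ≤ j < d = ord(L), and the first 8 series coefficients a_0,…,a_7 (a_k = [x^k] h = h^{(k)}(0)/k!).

L = (4·x + 4·x^2)·Dx^2 + (1 + 4·x + 6·x^2 + 4·x^3)·Dx^3  (order 3).
h: a_k = 0, 0, -1, 0, 1/3, -2/5, 4/15, 0, …
ICs: h(0) = 0, h′(0) = 0, h′′(0) = -2.

f: a_k = 0, -1, 1/2, -1/3, 1/4, -1/5, 1/6, -1/7, …
L₀ from L_f via x↦r, Dx↦r'^{-1}Dx.
h=∫₀ˣh₀: take L = L₀·Dx.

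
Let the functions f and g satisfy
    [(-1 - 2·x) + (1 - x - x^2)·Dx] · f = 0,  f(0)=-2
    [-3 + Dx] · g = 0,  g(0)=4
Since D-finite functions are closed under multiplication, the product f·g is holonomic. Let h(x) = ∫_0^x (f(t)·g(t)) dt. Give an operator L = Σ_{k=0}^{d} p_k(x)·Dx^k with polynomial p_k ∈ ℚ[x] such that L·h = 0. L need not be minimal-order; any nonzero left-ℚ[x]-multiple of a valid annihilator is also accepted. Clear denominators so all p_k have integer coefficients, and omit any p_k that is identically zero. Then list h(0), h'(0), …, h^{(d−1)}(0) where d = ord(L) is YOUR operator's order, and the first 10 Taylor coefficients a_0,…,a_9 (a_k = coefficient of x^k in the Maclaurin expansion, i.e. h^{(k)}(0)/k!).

f: a_k = -2, -2, -4, -6, -10, -16, -26, -42, -68, -110, …
g: a_k = 4, 12, 18, 18, 27/2, 81/10, 81/20, 243/140, 729/1120, 243/1120, …
f·g: L₀ = L_f ⊗_s L_g, ord ≤ 1·1.
Integrate: L := L₀·Dx.
L = (4 - x - 3·x^2)·Dx + (-1 + x + x^2)·Dx^2  (order 2).
h: a_k = 0, -8, -16, -76/3, -36, -247/5, -1018/15, -6623/70, -18777/140, -972481/5040, …
ICs: h(0) = 0, h′(0) = -8.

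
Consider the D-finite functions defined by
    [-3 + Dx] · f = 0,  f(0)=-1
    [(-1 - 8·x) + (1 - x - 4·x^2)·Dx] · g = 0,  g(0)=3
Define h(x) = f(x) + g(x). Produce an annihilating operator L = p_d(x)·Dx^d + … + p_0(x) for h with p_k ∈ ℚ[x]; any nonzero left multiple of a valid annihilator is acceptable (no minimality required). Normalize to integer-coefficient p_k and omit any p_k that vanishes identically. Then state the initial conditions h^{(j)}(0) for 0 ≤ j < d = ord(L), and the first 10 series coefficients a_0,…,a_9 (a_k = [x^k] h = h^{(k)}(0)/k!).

L = (21 + 9·x + 396·x^2 + 288·x^3) + (-1 - 42·x - 159·x^2 + 72·x^3 + 144·x^4)·Dx + (-2 + 13·x + 9·x^2 - 56·x^3 - 48·x^4)·Dx^2  (order 2).
h: a_k = 2, 0, 21/2, 45/2, 669/8, 7719/40, 43359/80, 740637/560, 15656871/4480, 39365517/4480, …
ICs: h(0) = 2, h′(0) = 0.

f: a_k = -1, -3, -9/2, -9/2, -27/8, -81/40, -81/80, -243/560, -729/4480, -243/4480, …
g: a_k = 3, 3, 15, 27, 87, 195, 543, 1323, 3495, 8787, …
Sum ⇒ L₀ = lclm(L_f,L_g) in ℚ(x)⟨Dx⟩.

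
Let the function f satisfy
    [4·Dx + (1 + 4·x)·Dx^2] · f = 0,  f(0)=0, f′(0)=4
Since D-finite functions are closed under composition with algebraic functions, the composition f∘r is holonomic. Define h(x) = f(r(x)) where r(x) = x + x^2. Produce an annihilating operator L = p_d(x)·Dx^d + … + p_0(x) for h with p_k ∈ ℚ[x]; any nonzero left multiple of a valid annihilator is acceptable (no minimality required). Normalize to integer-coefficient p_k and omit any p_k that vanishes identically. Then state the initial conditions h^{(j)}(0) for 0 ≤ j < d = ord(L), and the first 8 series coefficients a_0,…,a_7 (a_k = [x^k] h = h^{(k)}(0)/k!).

f: a_k = 0, 4, -8, 64/3, -64, 1024/5, -2048/3, 16384/7, …
L₀ from L_f via x↦r, Dx↦r'^{-1}Dx.
L = 2·Dx + (1 + 2·x)·Dx^2  (order 2).
h: a_k = 0, 4, -4, 16/3, -8, 64/5, -64/3, 256/7, …
ICs: h(0) = 0, h′(0) = 4.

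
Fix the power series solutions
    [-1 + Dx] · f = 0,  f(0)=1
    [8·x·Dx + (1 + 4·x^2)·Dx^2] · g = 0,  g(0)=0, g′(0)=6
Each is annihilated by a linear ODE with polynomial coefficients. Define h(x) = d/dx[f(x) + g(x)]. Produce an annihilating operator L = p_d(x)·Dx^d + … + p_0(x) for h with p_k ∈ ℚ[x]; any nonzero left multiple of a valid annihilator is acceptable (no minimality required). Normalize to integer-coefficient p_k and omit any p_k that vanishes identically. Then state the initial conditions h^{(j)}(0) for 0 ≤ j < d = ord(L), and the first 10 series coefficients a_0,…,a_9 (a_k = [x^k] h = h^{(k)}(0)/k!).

f: a_k = 1, 1, 1/2, 1/6, 1/24, 1/120, 1/720, 1/5040, 1/40320, 1/362880, …
g: a_k = 0, 6, 0, -8, 0, 96/5, 0, -384/7, 0, 512/3, …
h₀=f+g: left-lcm gives L₀, ord ≤ 3.
Differentiate: ansatz ord ≤ ord L₀ ⇒ L.
L = (8 - 8·x - 96·x^2 - 32·x^3) + (-9 + 88·x^2 - 16·x^4)·Dx + (1 + 8·x + 8·x^2 + 32·x^3 + 16·x^4)·Dx^2  (order 2).
h: a_k = 7, 1, -47/2, 1/6, 2305/24, 1/120, -276479/720, 1/5040, 61931521/40320, 1/362880, …
ICs: h(0) = 7, h′(0) = 1.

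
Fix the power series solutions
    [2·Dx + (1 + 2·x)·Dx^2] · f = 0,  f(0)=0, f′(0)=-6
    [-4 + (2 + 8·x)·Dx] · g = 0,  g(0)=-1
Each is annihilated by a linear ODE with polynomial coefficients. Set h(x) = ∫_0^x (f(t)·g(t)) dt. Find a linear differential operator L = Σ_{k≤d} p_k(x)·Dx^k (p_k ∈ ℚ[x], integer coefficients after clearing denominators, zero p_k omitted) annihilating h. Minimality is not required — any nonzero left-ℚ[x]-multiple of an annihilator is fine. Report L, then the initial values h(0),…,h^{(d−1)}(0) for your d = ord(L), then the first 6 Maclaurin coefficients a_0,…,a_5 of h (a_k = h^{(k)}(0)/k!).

L = (8 + 8·x)·Dx + (-2 - 8·x)·Dx^2 + (1 + 10·x + 32·x^2 + 32·x^3)·Dx^3  (order 3).
h: a_k = 0, 0, 3, 2, -4, 8, …
ICs: h(0) = 0, h′(0) = 0, h′′(0) = 6.

f: a_k = 0, -6, 6, -8, 12, -96/5, …
g: a_k = -1, -2, 2, -4, 10, -28, …
L₀ := L_f ⊗_s L_g (sym. prod.), ord ≤ 2.
Integrate: L := L₀·Dx.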